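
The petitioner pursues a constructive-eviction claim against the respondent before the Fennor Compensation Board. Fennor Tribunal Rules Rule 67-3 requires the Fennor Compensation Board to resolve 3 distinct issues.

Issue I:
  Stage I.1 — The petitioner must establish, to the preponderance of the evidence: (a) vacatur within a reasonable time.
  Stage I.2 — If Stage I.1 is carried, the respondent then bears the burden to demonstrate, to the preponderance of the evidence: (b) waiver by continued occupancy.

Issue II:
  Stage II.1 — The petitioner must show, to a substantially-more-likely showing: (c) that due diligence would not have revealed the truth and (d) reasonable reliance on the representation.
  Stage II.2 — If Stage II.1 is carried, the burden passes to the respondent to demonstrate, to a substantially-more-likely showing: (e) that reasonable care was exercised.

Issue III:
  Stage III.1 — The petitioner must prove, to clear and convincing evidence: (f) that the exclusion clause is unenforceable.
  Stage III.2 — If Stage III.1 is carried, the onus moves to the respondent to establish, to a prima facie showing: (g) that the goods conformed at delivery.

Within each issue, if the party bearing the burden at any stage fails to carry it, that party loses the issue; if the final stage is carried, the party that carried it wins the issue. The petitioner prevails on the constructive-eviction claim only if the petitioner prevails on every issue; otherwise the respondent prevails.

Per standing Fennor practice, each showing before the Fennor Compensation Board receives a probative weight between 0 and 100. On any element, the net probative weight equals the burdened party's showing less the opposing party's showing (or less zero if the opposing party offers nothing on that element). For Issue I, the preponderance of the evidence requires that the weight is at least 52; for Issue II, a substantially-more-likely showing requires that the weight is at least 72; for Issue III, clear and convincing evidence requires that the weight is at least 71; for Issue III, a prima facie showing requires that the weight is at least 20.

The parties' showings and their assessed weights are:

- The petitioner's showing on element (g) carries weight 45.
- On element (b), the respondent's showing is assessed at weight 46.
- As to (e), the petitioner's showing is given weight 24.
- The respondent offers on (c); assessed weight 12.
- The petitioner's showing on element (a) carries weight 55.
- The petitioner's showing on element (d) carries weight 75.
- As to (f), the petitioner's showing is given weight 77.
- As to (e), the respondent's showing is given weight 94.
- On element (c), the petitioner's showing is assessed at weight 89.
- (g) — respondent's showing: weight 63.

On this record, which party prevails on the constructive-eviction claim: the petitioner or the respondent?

— Issue I —
At Stage I.1 the petitioner must meet the preponderance of the evidence (weight is at least 52): on (a) the weight is 55, ≥ 52, so (a) meets the standard.
  Stage I.1 carried; the burden shifts to the respondent.
At Stage I.2 the respondent must meet the preponderance of the evidence (weight is at least 52): on (b) the weight is 46, < 52, so (b) does not meet the standard.
  Stage I.2 not carried; the respondent fails its burden.
The petitioner prevails on this issue.
— Issue II —
Stage II.1 (petitioner, a substantially-more-likely showing, weight is at least 72): (c) net 89−12=77 ≥ 72 — meets; (d) 75 ≥ 72 — meets.
  The petitioner carries Stage II.1; the respondent now bears the burden.
Stage II.2 (respondent, a substantially-more-likely showing, weight is at least 72): (e) net 94−24=70 < 72 — fails.
  Not every element is met, so the respondent fails to carry Stage II.2.
So the petitioner prevails on this issue.
— Issue III —
At Stage III.1 the petitioner must meet clear and convincing evidence (weight is at least 71): on (f) the weight is 77, which does reach 71, so (f) meets the standard.
  Stage III.1 is satisfied; the onus moves to the respondent.
At Stage III.2 the respondent must meet a prima facie showing (weight is at least 20): on (g) the weight is 63 less the opposing 45 gives net 18, which does not reach 20, so (g) does not meet the standard.
  Not every element is met, so the respondent fails to carry Stage III.2.
The analysis ends at Stage III.2; the petitioner prevails on this issue.
Per-issue: Issue I → petitioner; Issue II → petitioner; Issue III → petitioner. The petitioner must prevail on every issue; overall, the petitioner prevails.

petitioner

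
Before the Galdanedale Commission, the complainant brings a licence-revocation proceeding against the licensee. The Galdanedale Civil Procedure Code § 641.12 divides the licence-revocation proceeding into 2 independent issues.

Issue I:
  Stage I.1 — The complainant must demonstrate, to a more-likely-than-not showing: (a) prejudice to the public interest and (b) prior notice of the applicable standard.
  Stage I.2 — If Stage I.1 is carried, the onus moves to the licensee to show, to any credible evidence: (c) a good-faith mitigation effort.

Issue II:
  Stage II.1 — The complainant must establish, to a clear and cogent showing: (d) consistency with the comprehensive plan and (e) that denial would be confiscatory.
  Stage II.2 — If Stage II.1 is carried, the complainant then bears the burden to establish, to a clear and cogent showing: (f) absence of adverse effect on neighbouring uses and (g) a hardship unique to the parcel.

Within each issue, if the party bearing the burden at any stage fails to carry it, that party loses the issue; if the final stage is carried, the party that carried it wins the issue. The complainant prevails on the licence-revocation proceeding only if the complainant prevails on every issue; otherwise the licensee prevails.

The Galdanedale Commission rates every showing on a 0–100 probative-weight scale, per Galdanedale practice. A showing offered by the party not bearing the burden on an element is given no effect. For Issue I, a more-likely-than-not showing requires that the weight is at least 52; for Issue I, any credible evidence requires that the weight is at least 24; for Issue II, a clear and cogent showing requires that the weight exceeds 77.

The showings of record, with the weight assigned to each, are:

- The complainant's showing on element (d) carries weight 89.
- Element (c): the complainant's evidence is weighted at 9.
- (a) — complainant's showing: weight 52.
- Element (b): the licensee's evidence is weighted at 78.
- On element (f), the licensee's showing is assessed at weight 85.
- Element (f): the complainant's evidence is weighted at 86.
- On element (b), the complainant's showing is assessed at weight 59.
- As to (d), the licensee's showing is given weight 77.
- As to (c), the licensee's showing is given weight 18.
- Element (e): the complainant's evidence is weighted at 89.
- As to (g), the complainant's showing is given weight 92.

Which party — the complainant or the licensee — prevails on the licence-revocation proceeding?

complainant

— Issue I —
Stage I.1 — burden on complainant; standard: a more-likely-than-not showing (weight is at least 52).
    (a): 52 ≥ 52 [met]
    (b): 59 (licensee's 78 disregarded) ≥ 52 [met]
  All elements met. The burden passes to the licensee.
Stage I.2 — burden on licensee; standard: any credible evidence (weight is at least 24).
    (c): 18 (complainant's 9 disregarded) < 24 [not met]
  Not every element is met, so the licensee fails to carry Stage I.2.
The analysis ends at Stage I.2; the complainant prevails on this issue.
— Issue II —
Stage II.1 — burden on complainant; standard: a clear and cogent showing (weight exceeds 77).
    (d): 89 (licensee's 77 disregarded) > 77 [met]
    (e): 89 > 77 [met]
  All elements met. The complainant retains the burden for Stage II.2.
Stage II.2 — burden on complainant; standard: a clear and cogent showing (weight exceeds 77).
    (f): 86 (licensee's 85 disregarded) > 77 [met]
    (g): 92 > 77 [met]
  All elements met at the final stage.
With every stage satisfied, the complainant prevails on this issue.
Per-issue: Issue I → complainant; Issue II → complainant. The complainant must prevail on every issue; overall, the complainant prevails.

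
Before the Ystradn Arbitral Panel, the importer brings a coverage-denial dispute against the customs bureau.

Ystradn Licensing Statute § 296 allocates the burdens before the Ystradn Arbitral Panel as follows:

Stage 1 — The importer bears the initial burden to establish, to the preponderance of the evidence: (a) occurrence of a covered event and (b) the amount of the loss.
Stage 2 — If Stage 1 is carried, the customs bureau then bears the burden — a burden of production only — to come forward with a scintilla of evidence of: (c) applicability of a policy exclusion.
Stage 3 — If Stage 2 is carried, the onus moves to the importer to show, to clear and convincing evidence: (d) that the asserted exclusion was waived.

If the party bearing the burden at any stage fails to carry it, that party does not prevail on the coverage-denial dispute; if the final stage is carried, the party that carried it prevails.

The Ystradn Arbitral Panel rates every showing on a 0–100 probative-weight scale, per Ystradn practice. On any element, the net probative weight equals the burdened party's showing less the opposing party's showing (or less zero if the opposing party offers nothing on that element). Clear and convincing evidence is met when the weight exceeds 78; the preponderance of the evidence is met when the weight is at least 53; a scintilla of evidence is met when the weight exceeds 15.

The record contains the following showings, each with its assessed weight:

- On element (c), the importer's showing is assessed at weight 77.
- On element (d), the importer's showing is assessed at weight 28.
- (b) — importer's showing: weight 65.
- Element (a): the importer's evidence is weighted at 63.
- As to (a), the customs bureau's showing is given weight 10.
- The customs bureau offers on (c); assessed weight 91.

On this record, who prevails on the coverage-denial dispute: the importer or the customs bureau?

At Stage 1 the importer must meet the preponderance of the evidence (weight is at least 53): on (a) the weight is 63 less the opposing 10 gives net 53, ≥ 53, so (a) meets the standard; on (b) the weight is 65, which does reach 53, so (b) meets the standard.
  All elements met. The burden passes to the customs bureau.
At Stage 2 the customs bureau must meet a scintilla of evidence (weight exceeds 15): on (c) the weight is 91 less the opposing 77 gives net 14, which does not exceed 15, so (c) does not meet the standard.
  Not every element is met, so the customs bureau fails to carry Stage 2.
So the importer prevails.

importer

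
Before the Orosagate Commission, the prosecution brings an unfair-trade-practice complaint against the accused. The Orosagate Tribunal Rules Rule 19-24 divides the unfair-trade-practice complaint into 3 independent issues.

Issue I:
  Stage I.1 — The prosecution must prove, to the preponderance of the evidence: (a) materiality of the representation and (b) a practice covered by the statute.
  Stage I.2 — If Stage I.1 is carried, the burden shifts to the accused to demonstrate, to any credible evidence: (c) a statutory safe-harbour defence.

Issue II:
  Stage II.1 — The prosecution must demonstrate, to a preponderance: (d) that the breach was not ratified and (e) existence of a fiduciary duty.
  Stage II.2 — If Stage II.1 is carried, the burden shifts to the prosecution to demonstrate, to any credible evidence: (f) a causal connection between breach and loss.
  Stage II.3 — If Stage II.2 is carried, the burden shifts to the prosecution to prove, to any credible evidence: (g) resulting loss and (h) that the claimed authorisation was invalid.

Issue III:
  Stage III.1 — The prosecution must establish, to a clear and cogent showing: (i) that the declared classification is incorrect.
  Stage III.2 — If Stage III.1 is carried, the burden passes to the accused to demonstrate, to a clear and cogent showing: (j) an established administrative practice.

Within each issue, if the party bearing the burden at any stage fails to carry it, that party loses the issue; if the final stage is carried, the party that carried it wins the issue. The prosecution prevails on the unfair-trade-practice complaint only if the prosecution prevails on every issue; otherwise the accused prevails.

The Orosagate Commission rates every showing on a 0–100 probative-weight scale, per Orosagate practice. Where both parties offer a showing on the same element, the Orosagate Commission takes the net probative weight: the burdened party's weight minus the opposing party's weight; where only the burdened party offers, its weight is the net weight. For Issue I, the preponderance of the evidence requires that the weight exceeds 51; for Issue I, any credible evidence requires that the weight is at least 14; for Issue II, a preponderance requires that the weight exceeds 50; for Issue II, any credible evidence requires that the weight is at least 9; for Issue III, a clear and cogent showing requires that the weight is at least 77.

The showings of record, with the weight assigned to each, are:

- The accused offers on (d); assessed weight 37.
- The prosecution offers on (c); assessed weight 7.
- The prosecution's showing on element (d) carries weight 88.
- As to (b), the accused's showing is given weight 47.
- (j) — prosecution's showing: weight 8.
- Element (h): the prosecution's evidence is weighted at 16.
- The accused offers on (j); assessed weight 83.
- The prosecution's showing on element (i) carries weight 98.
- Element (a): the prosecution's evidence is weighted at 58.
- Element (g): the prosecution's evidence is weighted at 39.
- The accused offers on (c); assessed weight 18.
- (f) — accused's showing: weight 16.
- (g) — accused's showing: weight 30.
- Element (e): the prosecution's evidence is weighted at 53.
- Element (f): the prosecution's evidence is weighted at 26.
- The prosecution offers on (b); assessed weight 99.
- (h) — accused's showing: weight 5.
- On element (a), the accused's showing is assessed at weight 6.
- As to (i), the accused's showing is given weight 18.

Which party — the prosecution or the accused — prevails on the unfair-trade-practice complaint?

— Issue I —
Stage I.1 (prosecution, the preponderance of the evidence, weight exceeds 51): (a) net 58−6=52 > 51 — meets; (b) net 99−47=52 > 51 — meets.
  Stage I.1 is satisfied; the onus moves to the accused.
Stage I.2 (accused, any credible evidence, weight is at least 14): (c) net 18−7=11 < 14 — fails.
  Not every element is met, so the accused fails to carry Stage I.2.
So the prosecution prevails on this issue.
— Issue II —
At Stage II.1 the prosecution must meet a preponderance (weight exceeds 50): on (d) the weight is 88 less the opposing 37 gives net 51, which does exceed 50, so (d) meets the standard; on (e) the weight is 53, > 50, so (e) meets the standard.
  Stage II.1 carried; the burden remains with the prosecution.
At Stage II.2 the prosecution must meet any credible evidence (weight is at least 9): on (f) the weight is 26 less the opposing 16 gives net 10, ≥ 9, so (f) meets the standard.
  Stage II.2 is satisfied; the prosecution continues to bear the burden.
At Stage II.3 the prosecution must meet any credible evidence (weight is at least 9): on (g) the weight is 39 less the opposing 30 gives net 9, ≥ 9, so (g) meets the standard; on (h) the weight is 16 less the opposing 5 gives net 11, which does reach 9, so (h) meets the standard.
  The prosecution carries the last stage.
Every stage carried; the prosecution prevails on this issue.
— Issue III —
Stage III.1 — burden on prosecution; standard: a clear and cogent showing (weight is at least 77).
    (i): 98 − 18 = 80 ≥ 77 [met]
  All elements met. The burden passes to the accused.
Stage III.2 — burden on accused; standard: a clear and cogent showing (weight is at least 77).
    (j): 83 − 8 = 75 < 77 [not met]
  Not every element is met, so the accused fails to carry Stage III.2.
The prosecution prevails on this issue.
Per-issue: Issue I → prosecution; Issue II → prosecution; Issue III → prosecution. The prosecution must prevail on every issue; overall, the prosecution prevails.

prosecution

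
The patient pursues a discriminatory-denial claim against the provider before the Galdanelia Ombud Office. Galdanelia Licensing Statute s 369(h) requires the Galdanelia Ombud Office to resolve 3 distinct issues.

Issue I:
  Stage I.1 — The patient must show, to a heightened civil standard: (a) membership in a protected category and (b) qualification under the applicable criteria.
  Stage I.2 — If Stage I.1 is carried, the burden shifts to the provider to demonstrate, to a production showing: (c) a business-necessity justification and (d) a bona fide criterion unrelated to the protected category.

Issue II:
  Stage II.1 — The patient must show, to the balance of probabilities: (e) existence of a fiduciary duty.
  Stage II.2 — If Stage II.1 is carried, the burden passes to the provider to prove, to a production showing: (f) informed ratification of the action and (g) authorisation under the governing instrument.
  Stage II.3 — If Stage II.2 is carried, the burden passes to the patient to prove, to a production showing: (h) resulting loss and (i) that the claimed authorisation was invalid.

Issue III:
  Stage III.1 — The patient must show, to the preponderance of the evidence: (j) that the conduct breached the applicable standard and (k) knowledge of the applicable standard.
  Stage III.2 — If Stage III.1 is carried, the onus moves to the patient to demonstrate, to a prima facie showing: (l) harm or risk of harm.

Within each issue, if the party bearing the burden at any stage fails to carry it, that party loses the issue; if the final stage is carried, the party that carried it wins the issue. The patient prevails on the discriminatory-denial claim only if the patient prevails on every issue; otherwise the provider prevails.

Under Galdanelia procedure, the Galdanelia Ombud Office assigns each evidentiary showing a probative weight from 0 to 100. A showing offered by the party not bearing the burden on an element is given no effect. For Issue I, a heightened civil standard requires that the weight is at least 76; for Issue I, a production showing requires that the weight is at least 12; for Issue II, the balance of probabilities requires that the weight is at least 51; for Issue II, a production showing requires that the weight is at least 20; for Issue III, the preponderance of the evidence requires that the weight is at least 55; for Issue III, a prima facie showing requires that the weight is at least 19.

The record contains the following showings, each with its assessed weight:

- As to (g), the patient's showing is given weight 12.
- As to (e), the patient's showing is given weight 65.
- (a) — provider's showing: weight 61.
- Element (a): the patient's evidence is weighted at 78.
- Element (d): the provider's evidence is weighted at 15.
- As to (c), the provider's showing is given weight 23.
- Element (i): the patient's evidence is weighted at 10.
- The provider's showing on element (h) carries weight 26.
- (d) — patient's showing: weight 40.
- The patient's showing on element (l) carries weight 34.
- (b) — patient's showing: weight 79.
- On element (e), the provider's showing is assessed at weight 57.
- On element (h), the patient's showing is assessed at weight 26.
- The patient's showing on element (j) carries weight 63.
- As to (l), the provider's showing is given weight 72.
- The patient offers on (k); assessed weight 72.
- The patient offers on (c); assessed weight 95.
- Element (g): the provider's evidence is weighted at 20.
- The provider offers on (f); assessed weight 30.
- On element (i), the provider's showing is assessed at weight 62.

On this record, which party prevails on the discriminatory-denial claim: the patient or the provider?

provider

— Issue I —
Stage I.1 — burden on patient; standard: a heightened civil standard (weight is at least 76).
    (a): 78 (provider's 61 disregarded) ≥ 76 [met]
    (b): 79 ≥ 76 [met]
  The patient carries Stage I.1; the provider now bears the burden.
Stage I.2 — burden on provider; standard: a production showing (weight is at least 12).
    (c): 23 (patient's 95 disregarded) ≥ 12 [met]
    (d): 15 (patient's 40 disregarded) ≥ 12 [met]
  Stage I.2 carried; the final stage is satisfied.
All stages carried — the provider prevails on this issue.
— Issue II —
Stage II.1 — burden on patient; standard: the balance of probabilities (weight is at least 51).
    (e): 65 (provider's 57 disregarded) ≥ 51 [met]
  All elements met. The burden passes to the provider.
Stage II.2 — burden on provider; standard: a production showing (weight is at least 20).
    (f): 30 ≥ 20 [met]
    (g): 20 (patient's 12 disregarded) ≥ 20 [met]
  The provider carries Stage II.2; the patient now bears the burden.
Stage II.3 — burden on patient; standard: a production showing (weight is at least 20).
    (h): 26 (provider's 26 disregarded) ≥ 20 [met]
    (i): 10 (provider's 62 disregarded) < 20 [not met]
  Stage II.3 not carried; the patient fails its burden.
The analysis ends at Stage II.3; the provider prevails on this issue.
— Issue III —
Stage III.1 — burden on patient; standard: the preponderance of the evidence (weight is at least 55).
    (j): 63 ≥ 55 [met]
    (k): 72 ≥ 55 [met]
  All elements met. The patient retains the burden for Stage III.2.
Stage III.2 — burden on patient; standard: a prima facie showing (weight is at least 19).
    (l): 34 (provider's 72 disregarded) ≥ 19 [met]
  Stage III.2 carried; the final stage is satisfied.
All stages carried — the patient prevails on this issue.
Per-issue: Issue I → provider; Issue II → provider; Issue III → patient. The patient must prevail on every issue; overall, the provider prevails.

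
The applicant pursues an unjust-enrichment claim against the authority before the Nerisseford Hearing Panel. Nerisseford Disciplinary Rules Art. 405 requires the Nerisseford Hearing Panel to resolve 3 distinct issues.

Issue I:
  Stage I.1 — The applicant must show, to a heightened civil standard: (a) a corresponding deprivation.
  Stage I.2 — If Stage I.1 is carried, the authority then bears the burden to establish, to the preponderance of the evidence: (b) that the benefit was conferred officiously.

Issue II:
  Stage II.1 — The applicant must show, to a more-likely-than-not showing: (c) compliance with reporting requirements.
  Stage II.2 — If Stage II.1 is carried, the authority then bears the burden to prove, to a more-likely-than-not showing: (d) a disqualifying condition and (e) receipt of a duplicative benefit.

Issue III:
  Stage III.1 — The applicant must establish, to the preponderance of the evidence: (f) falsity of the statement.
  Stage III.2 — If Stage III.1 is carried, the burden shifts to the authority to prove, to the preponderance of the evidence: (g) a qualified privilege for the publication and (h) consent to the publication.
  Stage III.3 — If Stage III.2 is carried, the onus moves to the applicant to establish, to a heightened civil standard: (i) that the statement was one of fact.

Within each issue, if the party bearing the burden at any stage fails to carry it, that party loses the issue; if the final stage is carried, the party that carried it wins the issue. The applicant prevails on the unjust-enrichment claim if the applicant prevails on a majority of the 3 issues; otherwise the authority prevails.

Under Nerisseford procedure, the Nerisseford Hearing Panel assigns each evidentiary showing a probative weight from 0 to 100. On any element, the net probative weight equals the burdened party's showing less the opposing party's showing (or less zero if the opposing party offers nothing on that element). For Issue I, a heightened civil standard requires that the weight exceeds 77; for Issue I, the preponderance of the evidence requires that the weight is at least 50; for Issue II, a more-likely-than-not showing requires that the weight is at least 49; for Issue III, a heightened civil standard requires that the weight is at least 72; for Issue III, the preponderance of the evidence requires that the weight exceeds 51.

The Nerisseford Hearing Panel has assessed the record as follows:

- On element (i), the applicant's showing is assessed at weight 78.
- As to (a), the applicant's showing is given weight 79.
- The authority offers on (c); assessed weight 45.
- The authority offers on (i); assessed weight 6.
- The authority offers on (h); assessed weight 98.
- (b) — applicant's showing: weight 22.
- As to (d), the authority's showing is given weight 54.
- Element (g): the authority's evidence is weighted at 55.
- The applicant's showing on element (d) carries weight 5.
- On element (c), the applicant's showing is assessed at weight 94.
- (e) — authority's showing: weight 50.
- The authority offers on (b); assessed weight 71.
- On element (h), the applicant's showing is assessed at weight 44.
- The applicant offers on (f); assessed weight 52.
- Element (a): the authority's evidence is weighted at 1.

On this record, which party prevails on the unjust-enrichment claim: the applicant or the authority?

applicant

— Issue I —
Stage I.1 (applicant, a heightened civil standard, weight exceeds 77): (a) net 79−1=78 > 77 — meets.
  Stage I.1 is satisfied; the onus moves to the authority.
Stage I.2 (authority, the preponderance of the evidence, weight is at least 50): (b) net 71−22=49 < 50 — fails.
  Stage I.2 not carried; the authority fails its burden.
So the applicant prevails on this issue.
— Issue II —
Stage II.1 — burden on applicant; standard: a more-likely-than-not showing (weight is at least 49).
    (c): 94 − 45 = 49 ≥ 49 [met]
  The applicant carries Stage II.1; the authority now bears the burden.
Stage II.2 — burden on authority; standard: a more-likely-than-not showing (weight is at least 49).
    (d): 54 − 5 = 49 ≥ 49 [met]
    (e): 50 ≥ 49 [met]
  All elements met at the final stage.
All stages carried — the authority prevails on this issue.
— Issue III —
Stage III.1 — burden on applicant; standard: the preponderance of the evidence (weight exceeds 51).
    (f): 52 > 51 [met]
  Stage III.1 is satisfied; the onus moves to the authority.
Stage III.2 — burden on authority; standard: the preponderance of the evidence (weight exceeds 51).
    (g): 55 > 51 [met]
    (h): 98 − 44 = 54 > 51 [met]
  The authority carries Stage III.2; the applicant now bears the burden.
Stage III.3 — burden on applicant; standard: a heightened civil standard (weight is at least 72).
    (i): 78 − 6 = 72 ≥ 72 [met]
  All elements met at the final stage.
With every stage satisfied, the applicant prevails on this issue.
Per-issue: Issue I → applicant; Issue II → authority; Issue III → applicant. The applicant must prevail on a majority of issues; overall, the applicant prevails.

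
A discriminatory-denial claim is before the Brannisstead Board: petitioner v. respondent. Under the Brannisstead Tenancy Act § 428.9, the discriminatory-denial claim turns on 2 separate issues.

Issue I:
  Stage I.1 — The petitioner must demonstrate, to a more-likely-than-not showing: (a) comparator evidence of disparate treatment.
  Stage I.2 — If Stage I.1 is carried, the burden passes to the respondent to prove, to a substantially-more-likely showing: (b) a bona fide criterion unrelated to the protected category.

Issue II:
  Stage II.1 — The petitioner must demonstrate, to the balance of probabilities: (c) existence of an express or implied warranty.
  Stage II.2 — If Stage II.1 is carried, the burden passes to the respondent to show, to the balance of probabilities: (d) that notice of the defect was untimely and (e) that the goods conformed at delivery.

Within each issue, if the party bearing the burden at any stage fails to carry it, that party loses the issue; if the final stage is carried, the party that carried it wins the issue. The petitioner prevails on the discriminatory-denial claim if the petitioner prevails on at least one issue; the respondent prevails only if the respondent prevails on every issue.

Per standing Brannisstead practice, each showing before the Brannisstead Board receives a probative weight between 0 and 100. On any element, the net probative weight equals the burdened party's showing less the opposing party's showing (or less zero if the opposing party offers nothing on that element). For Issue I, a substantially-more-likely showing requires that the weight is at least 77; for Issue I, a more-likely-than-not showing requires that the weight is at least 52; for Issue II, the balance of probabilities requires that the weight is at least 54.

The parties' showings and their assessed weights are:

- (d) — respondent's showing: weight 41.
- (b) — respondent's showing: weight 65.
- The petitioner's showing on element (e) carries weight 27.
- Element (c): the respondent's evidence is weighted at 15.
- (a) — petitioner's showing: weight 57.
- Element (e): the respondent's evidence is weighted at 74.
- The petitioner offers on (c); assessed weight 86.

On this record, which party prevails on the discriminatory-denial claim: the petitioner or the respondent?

— Issue I —
At Stage I.1 the petitioner must meet a more-likely-than-not showing (weight is at least 52): on (a) the weight is 57, ≥ 52, so (a) meets the standard.
  Stage I.1 is satisfied; the onus moves to the respondent.
At Stage I.2 the respondent must meet a substantially-more-likely showing (weight is at least 77): on (b) the weight is 65, < 77, so (b) does not meet the standard.
  Not every element is met, so the respondent fails to carry Stage I.2.
The petitioner prevails on this issue.
— Issue II —
Stage II.1 — burden on petitioner; standard: the balance of probabilities (weight is at least 54).
    (c): 86 − 15 = 71 ≥ 54 [met]
  Stage II.1 is satisfied; the onus moves to the respondent.
Stage II.2 — burden on respondent; standard: the balance of probabilities (weight is at least 54).
    (d): 41 < 54 [not met]
    (e): 74 − 27 = 47 < 54 [not met]
  Stage II.2 not carried; the respondent fails its burden.
The petitioner prevails on this issue.
Per-issue: Issue I → petitioner; Issue II → petitioner. The petitioner must prevail on at least one issue; overall, the petitioner prevails.

petitioner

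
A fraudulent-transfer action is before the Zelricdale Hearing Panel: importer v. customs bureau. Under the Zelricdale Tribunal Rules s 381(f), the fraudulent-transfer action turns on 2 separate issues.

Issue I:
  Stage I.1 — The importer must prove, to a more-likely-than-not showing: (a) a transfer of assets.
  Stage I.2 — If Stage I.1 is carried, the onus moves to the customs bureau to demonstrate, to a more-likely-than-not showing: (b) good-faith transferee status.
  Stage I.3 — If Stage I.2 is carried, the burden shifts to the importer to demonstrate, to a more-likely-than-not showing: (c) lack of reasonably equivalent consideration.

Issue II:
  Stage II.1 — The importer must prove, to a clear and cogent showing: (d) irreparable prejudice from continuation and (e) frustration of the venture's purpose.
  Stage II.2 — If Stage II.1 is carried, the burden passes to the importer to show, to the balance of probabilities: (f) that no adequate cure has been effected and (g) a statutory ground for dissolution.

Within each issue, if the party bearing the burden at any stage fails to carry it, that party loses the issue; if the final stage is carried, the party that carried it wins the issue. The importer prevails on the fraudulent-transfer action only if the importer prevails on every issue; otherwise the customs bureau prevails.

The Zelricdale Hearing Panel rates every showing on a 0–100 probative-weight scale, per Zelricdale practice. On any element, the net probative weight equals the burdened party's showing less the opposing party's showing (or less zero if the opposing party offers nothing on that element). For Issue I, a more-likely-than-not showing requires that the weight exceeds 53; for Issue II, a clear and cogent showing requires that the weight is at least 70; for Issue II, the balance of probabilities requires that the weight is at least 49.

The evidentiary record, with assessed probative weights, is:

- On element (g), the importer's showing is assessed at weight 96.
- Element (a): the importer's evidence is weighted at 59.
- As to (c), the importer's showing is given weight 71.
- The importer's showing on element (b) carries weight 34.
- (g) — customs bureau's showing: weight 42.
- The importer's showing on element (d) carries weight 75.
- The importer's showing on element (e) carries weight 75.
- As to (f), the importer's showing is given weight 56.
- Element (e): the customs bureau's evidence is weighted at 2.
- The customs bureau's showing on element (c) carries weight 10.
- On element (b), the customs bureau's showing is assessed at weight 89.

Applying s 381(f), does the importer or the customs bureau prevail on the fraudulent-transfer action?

— Issue I —
Stage I.1 — burden on importer; standard: a more-likely-than-not showing (weight exceeds 53).
    (a): 59 > 53 [met]
  All elements met. The burden passes to the customs bureau.
Stage I.2 — burden on customs bureau; standard: a more-likely-than-not showing (weight exceeds 53).
    (b): 89 − 34 = 55 > 53 [met]
  Stage I.2 carried; the burden shifts to the importer.
Stage I.3 — burden on importer; standard: a more-likely-than-not showing (weight exceeds 53).
    (c): 71 − 10 = 61 > 53 [met]
  Stage I.3 carried; the final stage is satisfied.
With every stage satisfied, the importer prevails on this issue.
— Issue II —
At Stage II.1 the importer must meet a clear and cogent showing (weight is at least 70): on (d) the weight is 75, which does reach 70, so (d) meets the standard; on (e) the weight is 75 less the opposing 2 gives net 73, ≥ 70, so (e) meets the standard.
  Stage II.1 carried; the burden remains with the importer.
At Stage II.2 the importer must meet the balance of probabilities (weight is at least 49): on (f) the weight is 56, ≥ 49, so (f) meets the standard; on (g) the weight is 96 less the opposing 42 gives net 54, which does reach 49, so (g) meets the standard.
  The importer carries the last stage.
All stages carried — the importer prevails on this issue.
Per-issue: Issue I → importer; Issue II → importer. The importer must prevail on every issue; overall, the importer prevails.

importer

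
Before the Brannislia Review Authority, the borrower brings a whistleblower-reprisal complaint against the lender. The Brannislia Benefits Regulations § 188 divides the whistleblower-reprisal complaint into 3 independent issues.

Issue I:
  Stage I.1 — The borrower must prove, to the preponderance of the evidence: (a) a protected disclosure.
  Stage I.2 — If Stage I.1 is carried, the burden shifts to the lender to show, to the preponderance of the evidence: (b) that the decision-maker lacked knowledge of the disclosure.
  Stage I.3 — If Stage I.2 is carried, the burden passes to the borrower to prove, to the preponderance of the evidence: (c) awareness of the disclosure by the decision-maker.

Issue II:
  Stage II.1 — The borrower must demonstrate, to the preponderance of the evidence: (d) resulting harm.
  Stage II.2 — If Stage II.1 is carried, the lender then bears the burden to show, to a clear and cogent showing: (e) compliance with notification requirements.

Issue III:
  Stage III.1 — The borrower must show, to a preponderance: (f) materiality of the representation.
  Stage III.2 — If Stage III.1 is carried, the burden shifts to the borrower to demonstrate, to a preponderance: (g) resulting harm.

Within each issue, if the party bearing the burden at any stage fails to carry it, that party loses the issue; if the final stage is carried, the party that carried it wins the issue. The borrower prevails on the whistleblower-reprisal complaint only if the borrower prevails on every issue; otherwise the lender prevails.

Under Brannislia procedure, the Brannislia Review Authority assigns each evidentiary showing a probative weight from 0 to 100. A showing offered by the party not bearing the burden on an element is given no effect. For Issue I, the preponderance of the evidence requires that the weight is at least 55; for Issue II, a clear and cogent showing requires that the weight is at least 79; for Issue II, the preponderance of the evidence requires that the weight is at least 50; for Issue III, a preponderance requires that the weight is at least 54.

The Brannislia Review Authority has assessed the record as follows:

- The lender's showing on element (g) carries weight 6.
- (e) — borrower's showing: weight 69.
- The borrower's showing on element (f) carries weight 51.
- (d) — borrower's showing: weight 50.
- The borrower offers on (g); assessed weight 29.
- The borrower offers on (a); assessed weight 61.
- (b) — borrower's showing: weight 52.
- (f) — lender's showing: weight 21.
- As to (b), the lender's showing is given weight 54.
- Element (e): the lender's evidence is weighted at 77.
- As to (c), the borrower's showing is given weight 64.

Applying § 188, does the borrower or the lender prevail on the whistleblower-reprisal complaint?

— Issue I —
Stage I.1 (borrower, the preponderance of the evidence, weight is at least 55): (a) 61 ≥ 55 — meets.
  Stage I.1 is satisfied; the onus moves to the lender.
Stage I.2 (lender, the preponderance of the evidence, weight is at least 55): (b) 54 (borrower's 52 disregarded) < 55 — fails.
  The lender does not carry Stage I.2.
The analysis ends at Stage I.2; the borrower prevails on this issue.
— Issue II —
Stage II.1 (borrower, the preponderance of the evidence, weight is at least 50): (d) 50 ≥ 50 — meets.
  Stage II.1 carried; the burden shifts to the lender.
Stage II.2 (lender, a clear and cogent showing, weight is at least 79): (e) 77 (borrower's 69 disregarded) < 79 — fails.
  Stage II.2 not carried; the lender fails its burden.
So the borrower prevails on this issue.
— Issue III —
Stage III.1 (borrower, a preponderance, weight is at least 54): (f) 51 (lender's 21 disregarded) < 54 — fails.
  Stage III.1 not carried; the borrower fails its burden.
So the lender prevails on this issue.
Per-issue: Issue I → borrower; Issue II → borrower; Issue III → lender. The borrower must prevail on every issue; overall, the lender prevails.

lender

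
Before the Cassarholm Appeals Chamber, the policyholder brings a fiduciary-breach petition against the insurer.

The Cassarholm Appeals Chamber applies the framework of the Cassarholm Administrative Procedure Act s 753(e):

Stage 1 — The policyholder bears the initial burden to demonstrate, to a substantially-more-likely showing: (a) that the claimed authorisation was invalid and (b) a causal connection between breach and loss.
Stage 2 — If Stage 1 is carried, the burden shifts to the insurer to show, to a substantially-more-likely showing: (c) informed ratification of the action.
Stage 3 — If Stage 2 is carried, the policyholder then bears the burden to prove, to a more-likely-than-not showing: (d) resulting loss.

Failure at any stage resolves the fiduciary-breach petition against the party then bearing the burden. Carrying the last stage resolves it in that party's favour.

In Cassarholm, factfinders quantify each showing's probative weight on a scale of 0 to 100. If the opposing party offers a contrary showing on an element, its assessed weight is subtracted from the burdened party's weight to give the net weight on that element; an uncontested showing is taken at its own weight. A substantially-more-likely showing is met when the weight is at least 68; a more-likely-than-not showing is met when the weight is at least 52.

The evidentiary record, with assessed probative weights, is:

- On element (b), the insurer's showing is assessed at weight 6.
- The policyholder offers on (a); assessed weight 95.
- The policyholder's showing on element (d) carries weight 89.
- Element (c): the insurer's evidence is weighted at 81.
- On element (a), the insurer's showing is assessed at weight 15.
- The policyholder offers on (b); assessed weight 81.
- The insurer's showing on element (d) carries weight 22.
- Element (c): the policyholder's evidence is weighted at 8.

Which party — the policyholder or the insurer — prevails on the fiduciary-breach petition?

Stage 1 (policyholder, a substantially-more-likely showing, weight is at least 68): (a) net 95−15=80 ≥ 68 — meets; (b) net 81−6=75 ≥ 68 — meets.
  Stage 1 is satisfied; the onus moves to the insurer.
Stage 2 (insurer, a substantially-more-likely showing, weight is at least 68): (c) net 81−8=73 ≥ 68 — meets.
  Stage 2 is satisfied; the onus moves to the policyholder.
Stage 3 (policyholder, a more-likely-than-not showing, weight is at least 52): (d) net 89−22=67 ≥ 52 — meets.
  Stage 3 carried; the final stage is satisfied.
All stages carried — the policyholder prevails.

policyholder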